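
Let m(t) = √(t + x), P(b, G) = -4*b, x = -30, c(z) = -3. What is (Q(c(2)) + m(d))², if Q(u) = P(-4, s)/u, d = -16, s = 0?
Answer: (16 - 3*I*√46)²/9 ≈ -17.556 - 72.345*I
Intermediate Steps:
m(t) = √(-30 + t) (m(t) = √(t - 30) = √(-30 + t))
Q(u) = 16/u (Q(u) = (-4*(-4))/u = 16/u)
(Q(c(2)) + m(d))² = (16/(-3) + √(-30 - 16))² = (16*(-⅓) + √(-46))² = (-16/3 + I*√46)²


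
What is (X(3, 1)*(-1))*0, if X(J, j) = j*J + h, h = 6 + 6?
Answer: 0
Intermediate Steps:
h = 12
X(J, j) = 12 + J*j (X(J, j) = j*J + 12 = J*j + 12 = 12 + J*j)
(X(3, 1)*(-1))*0 = ((12 + 3*1)*(-1))*0 = ((12 + 3)*(-1))*0 = (15*(-1))*0 = -15*0 = 0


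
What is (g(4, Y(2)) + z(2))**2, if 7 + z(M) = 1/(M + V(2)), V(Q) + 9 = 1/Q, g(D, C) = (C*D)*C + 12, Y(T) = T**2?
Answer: 801025/169 ≈ 4739.8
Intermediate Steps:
g(D, C) = 12 + D*C**2 (g(D, C) = D*C**2 + 12 = 12 + D*C**2)
V(Q) = -9 + 1/Q
z(M) = -7 + 1/(-17/2 + M) (z(M) = -7 + 1/(M + (-9 + 1/2)) = -7 + 1/(M - 17/2) = -7 + 1/(-17/2 + M))
(g(4, Y(2)) + z(2))**2 = ((12 + 4*(2**2)**2) + (121 - 14*2)/(-17 + 2*2))**2 = ((12 + 4*4**2) + (121 - 28)/(-17 + 4))**2 = ((12 + 4*16) + 93/(-13))**2 = ((12 + 64) - 1/13*93)**2 = (76 - 93/13)**2 = (895/13)**2 = 801025/169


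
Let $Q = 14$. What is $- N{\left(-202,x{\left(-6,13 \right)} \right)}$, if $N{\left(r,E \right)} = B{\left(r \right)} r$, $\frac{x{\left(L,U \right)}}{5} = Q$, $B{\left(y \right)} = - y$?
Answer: $40804$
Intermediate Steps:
$x{\left(L,U \right)} = 70$ ($x{\left(L,U \right)} = 5 \cdot 14 = 70$)
$N{\left(r,E \right)} = - r^{2}$ ($N{\left(r,E \right)} = - r r = - r^{2}$)
$- N{\left(-202,x{\left(-6,13 \right)} \right)} = - \left(-1\right) \left(-202\right)^{2} = - \left(-1\right) 40804 = \left(-1\right) \left(-40804\right) = 40804$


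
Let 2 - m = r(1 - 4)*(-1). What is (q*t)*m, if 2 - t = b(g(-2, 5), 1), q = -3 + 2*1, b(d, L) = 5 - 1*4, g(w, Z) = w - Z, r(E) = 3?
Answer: -5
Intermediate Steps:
m = 5 (m = 2 - 3*(-1) = 2 - 1*(-3) = 2 + 3 = 5)
b(d, L) = 1 (b(d, L) = 5 - 4 = 1)
q = -1 (q = -3 + 2 = -1)
t = 1 (t = 2 - 1*1 = 2 - 1 = 1)
(q*t)*m = -1*1*5 = -1*5 = -5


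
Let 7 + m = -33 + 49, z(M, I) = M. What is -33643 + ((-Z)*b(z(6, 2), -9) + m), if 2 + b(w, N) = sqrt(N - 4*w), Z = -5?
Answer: -33644 + 5*I*sqrt(33) ≈ -33644.0 + 28.723*I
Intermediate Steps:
b(w, N) = -2 + sqrt(N - 4*w)
m = 9 (m = -7 + (-33 + 49) = -7 + 16 = 9)
-33643 + ((-Z)*b(z(6, 2), -9) + m) = -33643 + ((-1*(-5))*(-2 + sqrt(-9 - 4*6)) + 9) = -33643 + (5*(-2 + sqrt(-9 - 24)) + 9) = -33643 + (5*(-2 + sqrt(-33)) + 9) = -33643 + (5*(-2 + I*sqrt(33)) + 9) = -33643 + ((-10 + 5*I*sqrt(33)) + 9) = -33643 + (-1 + 5*I*sqrt(33)) = -33644 + 5*I*sqrt(33)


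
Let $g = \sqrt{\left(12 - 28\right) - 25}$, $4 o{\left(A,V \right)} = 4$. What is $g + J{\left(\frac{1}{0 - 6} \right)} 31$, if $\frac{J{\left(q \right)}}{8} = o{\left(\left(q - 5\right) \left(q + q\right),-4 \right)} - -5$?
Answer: $1488 + i \sqrt{41} \approx 1488.0 + 6.4031 i$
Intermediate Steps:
$o{\left(A,V \right)} = 1$ ($o{\left(A,V \right)} = \frac{1}{4} \cdot 4 = 1$)
$J{\left(q \right)} = 48$ ($J{\left(q \right)} = 8 \left(1 - -5\right) = 8 \left(1 + 5\right) = 8 \cdot 6 = 48$)
$g = i \sqrt{41}$ ($g = \sqrt{-16 - 25} = \sqrt{-41} = i \sqrt{41} \approx 6.4031 i$)
$g + J{\left(\frac{1}{0 - 6} \right)} 31 = i \sqrt{41} + 48 \cdot 31 = i \sqrt{41} + 1488 = 1488 + i \sqrt{41}$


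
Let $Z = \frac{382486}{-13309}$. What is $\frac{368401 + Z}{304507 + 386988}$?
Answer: $\frac{4902666423}{9203106955} \approx 0.53272$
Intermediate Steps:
$Z = - \frac{382486}{13309}$ ($Z = 382486 \left(- \frac{1}{13309}\right) = - \frac{382486}{13309} \approx -28.739$)
$\frac{368401 + Z}{304507 + 386988} = \frac{368401 - \frac{382486}{13309}}{304507 + 386988} = \frac{4902666423}{13309 \cdot 691495} = \frac{4902666423}{13309} \cdot \frac{1}{691495} = \frac{4902666423}{9203106955}$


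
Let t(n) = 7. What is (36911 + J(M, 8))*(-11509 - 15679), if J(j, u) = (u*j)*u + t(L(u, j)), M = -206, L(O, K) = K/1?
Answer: -645279992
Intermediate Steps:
L(O, K) = K (L(O, K) = K*1 = K)
J(j, u) = 7 + j*u² (J(j, u) = (u*j)*u + 7 = (j*u)*u + 7 = j*u² + 7 = 7 + j*u²)
(36911 + J(M, 8))*(-11509 - 15679) = (36911 + (7 - 206*8²))*(-11509 - 15679) = (36911 + (7 - 206*64))*(-27188) = (36911 + (7 - 13184))*(-27188) = (36911 - 13177)*(-27188) = 23734*(-27188) = -645279992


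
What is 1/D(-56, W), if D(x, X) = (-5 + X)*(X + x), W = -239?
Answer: 1/71980 ≈ 1.3893e-5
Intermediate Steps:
1/D(-56, W) = 1/((-239)**2 - 5*(-239) - 5*(-56) - 239*(-56)) = 1/(57121 + 1195 + 280 + 13384) = 1/71980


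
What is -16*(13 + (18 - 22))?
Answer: -144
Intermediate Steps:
-16*(13 + (18 - 22)) = -16*(13 - 4) = -16*9 = -144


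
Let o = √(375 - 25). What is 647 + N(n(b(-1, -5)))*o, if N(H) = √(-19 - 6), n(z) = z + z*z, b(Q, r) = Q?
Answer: 647 + 25*I*√14 ≈ 647.0 + 93.541*I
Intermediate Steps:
n(z) = z + z²
N(H) = 5*I (N(H) = √(-25) = 5*I)
o = 5*√14 (o = √350 = 5*√14 ≈ 18.708)
647 + N(n(b(-1, -5)))*o = 647 + (5*I)*(5*√14) = 647 + 25*I*√14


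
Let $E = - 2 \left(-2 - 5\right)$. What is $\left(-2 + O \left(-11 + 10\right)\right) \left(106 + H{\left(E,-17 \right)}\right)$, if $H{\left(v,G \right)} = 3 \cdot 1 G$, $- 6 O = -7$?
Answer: $- \frac{1045}{6} \approx -174.17$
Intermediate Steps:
$O = \frac{7}{6}$ ($O = \left(- \frac{1}{6}\right) \left(-7\right) = \frac{7}{6} \approx 1.1667$)
$E = 14$ ($E = \left(-2\right) \left(-7\right) = 14$)
$H{\left(v,G \right)} = 3 G$
$\left(-2 + O \left(-11 + 10\right)\right) \left(106 + H{\left(E,-17 \right)}\right) = \left(-2 + \frac{7 \left(-11 + 10\right)}{6}\right) \left(106 + 3 \left(-17\right)\right) = \left(-2 + \frac{7}{6} \left(-1\right)\right) \left(106 - 51\right) = \left(-2 - \frac{7}{6}\right) 55 = \left(- \frac{19}{6}\right) 55 = - \frac{1045}{6}$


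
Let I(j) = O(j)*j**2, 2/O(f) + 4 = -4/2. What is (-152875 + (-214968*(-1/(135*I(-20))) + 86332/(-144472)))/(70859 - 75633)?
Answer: 1035373533419/32330124750 ≈ 32.025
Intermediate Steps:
O(f) = -1/3 (O(f) = 2/(-4 - 4/2) = 2/(-4 - 4*1/2) = 2/(-4 - 2) = 2/(-6) = 2*(-1/6) = -1/3)
I(j) = -j**2/3
(-152875 + (-214968*(-1/(135*I(-20))) + 86332/(-144472)))/(70859 - 75633) = (-152875 + (-214968/((-(-45)*(-20)**2)) + 86332/(-144472)))/(70859 - 75633) = (-152875 + (-214968/((-(-45)*400)) + 86332*(-1/144472)))/(-4774) = (-152875 + (-214968/((-135*(-400/3))) - 21583/36118))*(-1/4774) = (-152875 + (-214968/18000 - 21583/36118))*(-1/4774) = (-152875 + (-214968*1/18000 - 21583/36118))*(-1/4774) = (-152875 + (-8957/750 - 21583/36118))*(-1/4774) = (-152875 - 84924044/6772125)*(-1/4774) = -1035373533419/6772125*(-1/4774) = 1035373533419/32330124750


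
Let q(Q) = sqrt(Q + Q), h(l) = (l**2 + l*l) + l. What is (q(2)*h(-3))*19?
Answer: 570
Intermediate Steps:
h(l) = l + 2*l**2 (h(l) = (l**2 + l**2) + l = 2*l**2 + l = l + 2*l**2)
q(Q) = sqrt(2)*sqrt(Q) (q(Q) = sqrt(2*Q) = sqrt(2)*sqrt(Q))
(q(2)*h(-3))*19 = ((sqrt(2)*sqrt(2))*(-3*(1 + 2*(-3))))*19 = (2*(-3*(1 - 6)))*19 = (2*(-3*(-5)))*19 = (2*15)*19 = 30*19 = 570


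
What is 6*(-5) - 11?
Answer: -41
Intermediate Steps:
6*(-5) - 11 = -30 - 11 = -41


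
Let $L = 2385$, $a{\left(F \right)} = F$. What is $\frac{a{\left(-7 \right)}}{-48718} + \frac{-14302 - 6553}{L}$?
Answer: $- \frac{203199439}{23238486} \approx -8.7441$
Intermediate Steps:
$\frac{a{\left(-7 \right)}}{-48718} + \frac{-14302 - 6553}{L} = - \frac{7}{-48718} + \frac{-14302 - 6553}{2385} = \left(-7\right) \left(- \frac{1}{48718}\right) + \left(-14302 - 6553\right) \frac{1}{2385} = \frac{7}{48718} - \frac{4171}{477} = - \frac{203199439}{23238486}$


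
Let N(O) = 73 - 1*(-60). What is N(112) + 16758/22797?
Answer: 338751/2533 ≈ 133.74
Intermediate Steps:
N(O) = 133 (N(O) = 73 + 60 = 133)
N(112) + 16758/22797 = 133 + 16758/22797 = 133 + 16758*(1/22797) = 133 + 1862/2533 = 338751/2533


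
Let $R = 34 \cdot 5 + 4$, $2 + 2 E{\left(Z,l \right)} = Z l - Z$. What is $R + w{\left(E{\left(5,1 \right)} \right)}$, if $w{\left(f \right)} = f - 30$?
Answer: $143$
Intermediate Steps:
$E{\left(Z,l \right)} = -1 - \frac{Z}{2} + \frac{Z l}{2}$ ($E{\left(Z,l \right)} = -1 + \frac{Z l - Z}{2} = -1 + \frac{- Z + Z l}{2} = -1 + \left(- \frac{Z}{2} + \frac{Z l}{2}\right) = -1 - \frac{Z}{2} + \frac{Z l}{2}$)
$w{\left(f \right)} = -30 + f$
$R = 174$ ($R = 170 + 4 = 174$)
$R + w{\left(E{\left(5,1 \right)} \right)} = 174 - 31 = 143$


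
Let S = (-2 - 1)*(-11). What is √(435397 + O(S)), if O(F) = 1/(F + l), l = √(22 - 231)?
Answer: √((14368102 + 435397*I*√209)/(33 + I*√209)) ≈ 659.85 - 0.e-5*I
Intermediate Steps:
l = I*√209 (l = √(-209) = I*√209 ≈ 14.457*I)
S = 33 (S = -3*(-11) = 33)
O(F) = 1/(F + I*√209)
√(435397 + O(S)) = √(435397 + 1/(33 + I*√209))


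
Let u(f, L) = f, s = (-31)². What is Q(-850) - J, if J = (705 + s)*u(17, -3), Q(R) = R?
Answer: -29172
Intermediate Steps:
s = 961
J = 28322 (J = (705 + 961)*17 = 1666*17 = 28322)
Q(-850) - J = -850 - 1*28322 = -850 - 28322 = -29172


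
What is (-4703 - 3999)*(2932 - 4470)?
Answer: 13383676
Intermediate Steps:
(-4703 - 3999)*(2932 - 4470) = -8702*(-1538) = 13383676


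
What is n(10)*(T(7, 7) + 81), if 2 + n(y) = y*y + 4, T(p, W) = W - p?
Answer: 8262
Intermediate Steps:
n(y) = 2 + y**2 (n(y) = -2 + (y*y + 4) = -2 + (y**2 + 4) = -2 + (4 + y**2) = 2 + y**2)
n(10)*(T(7, 7) + 81) = (2 + 10**2)*((7 - 1*7) + 81) = (2 + 100)*((7 - 7) + 81) = 102*(0 + 81) = 102*81 = 8262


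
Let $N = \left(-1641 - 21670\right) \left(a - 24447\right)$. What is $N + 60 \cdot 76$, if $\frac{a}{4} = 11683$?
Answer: $-519481075$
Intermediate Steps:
$a = 46732$ ($a = 4 \cdot 11683 = 46732$)
$N = -519485635$ ($N = \left(-1641 - 21670\right) \left(46732 - 24447\right) = \left(-23311\right) 22285 = -519485635$)
$N + 60 \cdot 76 = -519485635 + 60 \cdot 76 = -519485635 + 4560 = -519481075$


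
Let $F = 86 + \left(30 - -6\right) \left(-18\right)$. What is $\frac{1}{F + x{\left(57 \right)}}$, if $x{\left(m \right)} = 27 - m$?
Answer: $- \frac{1}{592} \approx -0.0016892$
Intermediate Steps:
$F = -562$ ($F = 86 + \left(30 + 6\right) \left(-18\right) = 86 + 36 \left(-18\right) = 86 - 648 = -562$)
$\frac{1}{F + x{\left(57 \right)}} = \frac{1}{-562 + \left(27 - 57\right)} = \frac{1}{-562 - 30} = \frac{1}{-592} = - \frac{1}{592}$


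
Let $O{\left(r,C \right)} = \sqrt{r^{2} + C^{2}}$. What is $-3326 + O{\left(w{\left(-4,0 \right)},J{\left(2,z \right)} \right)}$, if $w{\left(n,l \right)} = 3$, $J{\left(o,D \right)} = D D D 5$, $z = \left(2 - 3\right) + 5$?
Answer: $-3326 + \sqrt{102409} \approx -3006.0$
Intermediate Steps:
$z = 4$ ($z = -1 + 5 = 4$)
$J{\left(o,D \right)} = 5 D^{3}$ ($J{\left(o,D \right)} = D^{2} D 5 = D^{3} \cdot 5 = 5 D^{3}$)
$O{\left(r,C \right)} = \sqrt{C^{2} + r^{2}}$
$-3326 + O{\left(w{\left(-4,0 \right)},J{\left(2,z \right)} \right)} = -3326 + \sqrt{\left(5 \cdot 4^{3}\right)^{2} + 3^{2}} = -3326 + \sqrt{\left(5 \cdot 64\right)^{2} + 9} = -3326 + \sqrt{320^{2} + 9} = -3326 + \sqrt{102400 + 9} = -3326 + \sqrt{102409}$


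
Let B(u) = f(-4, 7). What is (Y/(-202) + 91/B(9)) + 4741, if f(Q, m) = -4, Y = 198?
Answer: 1905777/404 ≈ 4717.3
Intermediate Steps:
B(u) = -4
(Y/(-202) + 91/B(9)) + 4741 = (198/(-202) + 91/(-4)) + 4741 = (198*(-1/202) + 91*(-¼)) + 4741 = (-99/101 - 91/4) + 4741 = -9587/404 + 4741 = 1905777/404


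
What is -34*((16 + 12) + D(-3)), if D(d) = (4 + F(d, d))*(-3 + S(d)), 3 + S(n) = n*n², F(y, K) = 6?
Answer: 10268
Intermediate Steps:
S(n) = -3 + n³ (S(n) = -3 + n*n² = -3 + n³)
D(d) = -60 + 10*d³ (D(d) = (4 + 6)*(-3 + (-3 + d³)) = 10*(-6 + d³) = -60 + 10*d³)
-34*((16 + 12) + D(-3)) = -34*((16 + 12) + (-60 + 10*(-3)³)) = -34*(28 + (-60 + 10*(-27))) = -34*(28 + (-60 - 270)) = -34*(28 - 330) = -34*(-302) = 10268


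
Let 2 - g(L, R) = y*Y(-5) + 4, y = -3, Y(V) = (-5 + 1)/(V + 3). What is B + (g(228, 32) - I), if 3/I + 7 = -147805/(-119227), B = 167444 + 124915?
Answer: 66930196091/228928 ≈ 2.9236e+5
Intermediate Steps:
Y(V) = -4/(3 + V)
B = 292359
g(L, R) = 4 (g(L, R) = 2 - (-(-12)/(3 - 5) + 4) = 2 - (-(-12)/(-2) + 4) = 2 - (-(-12)*(-1)/2 + 4) = 2 - (-3*2 + 4) = 2 - (-6 + 4) = 2 - 1*(-2) = 2 + 2 = 4)
I = -119227/228928 (I = 3/(-7 - 147805/(-119227)) = 3/(-7 - 147805*(-1/119227)) = 3/(-7 + 147805/119227) = 3/(-686784/119227) = 3*(-119227/686784) = -119227/228928 ≈ -0.52081)
B + (g(228, 32) - I) = 292359 + (4 - 1*(-119227/228928)) = 292359 + (4 + 119227/228928) = 292359 + 1034939/228928 = 66930196091/228928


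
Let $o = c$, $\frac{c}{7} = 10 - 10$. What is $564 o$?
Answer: $0$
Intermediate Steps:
$c = 0$ ($c = 7 \left(10 - 10\right) = 7 \cdot 0 = 0$)
$o = 0$
$564 o = 564 \cdot 0 = 0$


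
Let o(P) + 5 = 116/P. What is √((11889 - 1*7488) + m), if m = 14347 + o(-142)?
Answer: 3*√10497705/71 ≈ 136.90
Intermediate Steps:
o(P) = -5 + 116/P
m = 1018224/71 (m = 14347 + (-5 + 116/(-142)) = 14347 + (-5 + 116*(-1/142)) = 14347 + (-5 - 58/71) = 14347 - 413/71 = 1018224/71 ≈ 14341.)
√((11889 - 1*7488) + m) = √((11889 - 1*7488) + 1018224/71) = √((11889 - 7488) + 1018224/71) = √(4401 + 1018224/71) = √(1330695/71) = 3*√10497705/71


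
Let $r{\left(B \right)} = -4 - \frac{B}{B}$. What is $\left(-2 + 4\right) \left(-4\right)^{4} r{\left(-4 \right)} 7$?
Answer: $-17920$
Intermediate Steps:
$r{\left(B \right)} = -5$ ($r{\left(B \right)} = -4 - 1 = -5$)
$\left(-2 + 4\right) \left(-4\right)^{4} r{\left(-4 \right)} 7 = \left(-2 + 4\right) \left(-4\right)^{4} \left(-5\right) 7 = 2 \cdot 256 \left(-5\right) 7 = 512 \left(-5\right) 7 = \left(-2560\right) 7 = -17920$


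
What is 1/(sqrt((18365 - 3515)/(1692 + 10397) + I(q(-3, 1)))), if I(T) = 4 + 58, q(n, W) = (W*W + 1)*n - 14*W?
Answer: sqrt(4772957)/17372 ≈ 0.12576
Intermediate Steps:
q(n, W) = -14*W + n*(1 + W**2) (q(n, W) = (W**2 + 1)*n - 14*W = (1 + W**2)*n - 14*W = n*(1 + W**2) - 14*W = -14*W + n*(1 + W**2))
I(T) = 62
1/(sqrt((18365 - 3515)/(1692 + 10397) + I(q(-3, 1)))) = 1/(sqrt((18365 - 3515)/(1692 + 10397) + 62)) = 1/(sqrt(14850/12089 + 62)) = 1/(sqrt(14850*(1/12089) + 62)) = 1/(sqrt(1350/1099 + 62)) = 1/(sqrt(69488/1099)) = 1/(4*sqrt(4772957)/1099) = sqrt(4772957)/17372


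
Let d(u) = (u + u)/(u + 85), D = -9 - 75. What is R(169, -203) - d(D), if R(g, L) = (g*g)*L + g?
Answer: -5797546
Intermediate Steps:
D = -84
d(u) = 2*u/(85 + u) (d(u) = (2*u)/(85 + u) = 2*u/(85 + u))
R(g, L) = g + L*g² (R(g, L) = g²*L + g = L*g² + g = g + L*g²)
R(169, -203) - d(D) = 169*(1 - 203*169) - 2*(-84)/(85 - 84) = 169*(1 - 34307) - 2*(-84)/1 = 169*(-34306) - 2*(-84) = -5797714 - 1*(-168) = -5797714 + 168 = -5797546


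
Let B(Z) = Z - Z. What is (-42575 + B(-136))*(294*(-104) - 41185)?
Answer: 3055224575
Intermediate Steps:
B(Z) = 0
(-42575 + B(-136))*(294*(-104) - 41185) = (-42575 + 0)*(294*(-104) - 41185) = -42575*(-30576 - 41185) = -42575*(-71761) = 3055224575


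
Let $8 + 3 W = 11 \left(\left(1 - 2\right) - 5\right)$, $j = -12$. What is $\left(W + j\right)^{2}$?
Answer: $\frac{12100}{9} \approx 1344.4$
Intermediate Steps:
$W = - \frac{74}{3}$ ($W = - \frac{8}{3} + \frac{11 \left(\left(1 - 2\right) - 5\right)}{3} = - \frac{8}{3} + \frac{11 \left(-1 - 5\right)}{3} = - \frac{8}{3} + \frac{11 \left(-6\right)}{3} = - \frac{8}{3} + \frac{1}{3} \left(-66\right) = - \frac{8}{3} - 22 = - \frac{74}{3} \approx -24.667$)
$\left(W + j\right)^{2} = \left(- \frac{74}{3} - 12\right)^{2} = \left(- \frac{110}{3}\right)^{2} = \frac{12100}{9}$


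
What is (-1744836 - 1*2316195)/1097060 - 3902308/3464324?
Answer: -4587448293131/950142821860 ≈ -4.8282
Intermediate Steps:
(-1744836 - 1*2316195)/1097060 - 3902308/3464324 = (-1744836 - 2316195)*(1/1097060) - 3902308*1/3464324 = -4061031*1/1097060 - 975577/866081 = -4061031/1097060 - 975577/866081 = -4587448293131/950142821860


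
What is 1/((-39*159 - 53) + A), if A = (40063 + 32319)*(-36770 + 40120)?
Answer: 1/242473446 ≈ 4.1242e-9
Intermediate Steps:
A = 242479700 (A = 72382*3350 = 242479700)
1/((-39*159 - 53) + A) = 1/((-39*159 - 53) + 242479700) = 1/((-6201 - 53) + 242479700) = 1/(-6254 + 242479700) = 1/242473446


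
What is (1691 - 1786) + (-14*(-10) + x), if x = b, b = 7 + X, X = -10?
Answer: 42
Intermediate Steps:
b = -3 (b = 7 - 10 = -3)
x = -3
(1691 - 1786) + (-14*(-10) + x) = (1691 - 1786) + (-14*(-10) - 3) = -95 + (140 - 3) = -95 + 137 = 42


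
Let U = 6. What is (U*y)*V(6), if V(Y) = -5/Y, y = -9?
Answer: 45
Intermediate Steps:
(U*y)*V(6) = (6*(-9))*(-5/6) = -(-270)/6 = -54*(-⅚) = 45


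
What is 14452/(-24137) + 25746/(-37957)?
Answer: -1169985766/916168109 ≈ -1.2770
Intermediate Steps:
14452/(-24137) + 25746/(-37957) = 14452*(-1/24137) + 25746*(-1/37957) = -14452/24137 - 25746/37957 = -1169985766/916168109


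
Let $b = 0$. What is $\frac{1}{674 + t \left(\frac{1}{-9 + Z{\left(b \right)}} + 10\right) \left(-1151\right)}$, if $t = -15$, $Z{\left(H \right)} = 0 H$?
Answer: $\frac{3}{514217} \approx 5.8341 \cdot 10^{-6}$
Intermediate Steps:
$Z{\left(H \right)} = 0$
$\frac{1}{674 + t \left(\frac{1}{-9 + Z{\left(b \right)}} + 10\right) \left(-1151\right)} = \frac{1}{674 + - 15 \left(\frac{1}{-9 + 0} + 10\right) \left(-1151\right)} = \frac{1}{674 + - 15 \left(\frac{1}{-9} + 10\right) \left(-1151\right)} = \frac{1}{674 + - 15 \left(- \frac{1}{9} + 10\right) \left(-1151\right)} = \frac{1}{674 + \left(-15\right) \frac{89}{9} \left(-1151\right)} = \frac{1}{674 - - \frac{512195}{3}} = \frac{1}{674 + \frac{512195}{3}} = \frac{1}{\frac{514217}{3}} = \frac{3}{514217}$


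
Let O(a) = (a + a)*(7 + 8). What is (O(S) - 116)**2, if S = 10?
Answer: 33856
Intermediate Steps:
O(a) = 30*a (O(a) = (2*a)*15 = 30*a)
(O(S) - 116)**2 = (30*10 - 116)**2 = (300 - 116)**2 = 184**2 = 33856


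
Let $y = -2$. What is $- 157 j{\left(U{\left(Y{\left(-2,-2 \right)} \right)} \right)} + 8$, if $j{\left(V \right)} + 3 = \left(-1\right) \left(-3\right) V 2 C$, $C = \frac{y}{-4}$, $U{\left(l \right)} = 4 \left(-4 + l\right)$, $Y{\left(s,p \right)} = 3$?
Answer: $2363$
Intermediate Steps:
$U{\left(l \right)} = -16 + 4 l$
$C = \frac{1}{2}$ ($C = - \frac{2}{-4} = \left(-2\right) \left(- \frac{1}{4}\right) = \frac{1}{2} \approx 0.5$)
$j{\left(V \right)} = -3 + 3 V$ ($j{\left(V \right)} = -3 + \left(-1\right) \left(-3\right) V 2 \cdot \frac{1}{2} = -3 + 3 V 2 \cdot \frac{1}{2} = -3 + 6 V \frac{1}{2} = -3 + 3 V$)
$- 157 j{\left(U{\left(Y{\left(-2,-2 \right)} \right)} \right)} + 8 = - 157 \left(-3 + 3 \left(-16 + 4 \cdot 3\right)\right) + 8 = - 157 \left(-3 + 3 \left(-16 + 12\right)\right) + 8 = - 157 \left(-3 + 3 \left(-4\right)\right) + 8 = - 157 \left(-3 - 12\right) + 8 = \left(-157\right) \left(-15\right) + 8 = 2355 + 8 = 2363$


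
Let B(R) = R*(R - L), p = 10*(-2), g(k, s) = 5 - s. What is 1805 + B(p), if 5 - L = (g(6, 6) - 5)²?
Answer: 1585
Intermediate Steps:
L = -31 (L = 5 - ((5 - 1*6) - 5)² = 5 - ((5 - 6) - 5)² = 5 - (-1 - 5)² = 5 - 1*(-6)² = 5 - 1*36 = 5 - 36 = -31)
p = -20
B(R) = R*(31 + R) (B(R) = R*(R - 1*(-31)) = R*(R + 31) = R*(31 + R))
1805 + B(p) = 1805 - 20*(31 - 20) = 1805 - 20*11 = 1805 - 220 = 1585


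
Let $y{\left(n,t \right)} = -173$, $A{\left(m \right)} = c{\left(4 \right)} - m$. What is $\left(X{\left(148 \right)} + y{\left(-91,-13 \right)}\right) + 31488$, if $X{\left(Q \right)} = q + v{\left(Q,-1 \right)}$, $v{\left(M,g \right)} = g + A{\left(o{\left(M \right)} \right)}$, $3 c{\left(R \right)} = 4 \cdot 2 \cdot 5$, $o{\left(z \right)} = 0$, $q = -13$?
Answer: $\frac{93943}{3} \approx 31314.0$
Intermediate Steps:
$c{\left(R \right)} = \frac{40}{3}$ ($c{\left(R \right)} = \frac{4 \cdot 2 \cdot 5}{3} = \frac{8 \cdot 5}{3} = \frac{1}{3} \cdot 40 = \frac{40}{3}$)
$A{\left(m \right)} = \frac{40}{3} - m$
$v{\left(M,g \right)} = \frac{40}{3} + g$ ($v{\left(M,g \right)} = g + \left(\frac{40}{3} - 0\right) = g + \left(\frac{40}{3} + 0\right) = g + \frac{40}{3} = \frac{40}{3} + g$)
$X{\left(Q \right)} = - \frac{2}{3}$ ($X{\left(Q \right)} = -13 + \left(\frac{40}{3} - 1\right) = -13 + \frac{37}{3} = - \frac{2}{3}$)
$\left(X{\left(148 \right)} + y{\left(-91,-13 \right)}\right) + 31488 = \left(- \frac{2}{3} - 173\right) + 31488 = - \frac{521}{3} + 31488 = \frac{93943}{3}$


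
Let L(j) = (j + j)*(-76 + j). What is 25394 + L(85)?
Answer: 26924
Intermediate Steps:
L(j) = 2*j*(-76 + j) (L(j) = (2*j)*(-76 + j) = 2*j*(-76 + j))
25394 + L(85) = 25394 + 2*85*(-76 + 85) = 25394 + 2*85*9 = 25394 + 1530 = 26924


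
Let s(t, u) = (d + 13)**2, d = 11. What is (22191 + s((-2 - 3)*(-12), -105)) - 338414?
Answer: -315647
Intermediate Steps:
s(t, u) = 576 (s(t, u) = (11 + 13)**2 = 24**2 = 576)
(22191 + s((-2 - 3)*(-12), -105)) - 338414 = (22191 + 576) - 338414 = 22767 - 338414 = -315647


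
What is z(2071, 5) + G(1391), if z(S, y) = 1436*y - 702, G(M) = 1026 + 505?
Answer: 8009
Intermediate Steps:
G(M) = 1531
z(S, y) = -702 + 1436*y
z(2071, 5) + G(1391) = (-702 + 1436*5) + 1531 = (-702 + 7180) + 1531 = 6478 + 1531 = 8009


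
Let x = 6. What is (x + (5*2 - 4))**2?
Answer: 144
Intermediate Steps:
(x + (5*2 - 4))**2 = (6 + (5*2 - 4))**2 = (6 + (10 - 4))**2 = (6 + 6)**2 = 12**2 = 144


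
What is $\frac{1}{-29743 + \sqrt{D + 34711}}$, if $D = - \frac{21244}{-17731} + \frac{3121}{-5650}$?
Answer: $- \frac{2979658201450}{88620496467850551} - \frac{5 \sqrt{13934729780416213594}}{88620496467850551} \approx -3.3833 \cdot 10^{-5}$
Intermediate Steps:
$D = \frac{64690149}{100180150}$ ($D = \left(-21244\right) \left(- \frac{1}{17731}\right) + 3121 \left(- \frac{1}{5650}\right) = \frac{21244}{17731} - \frac{3121}{5650} = \frac{64690149}{100180150} \approx 0.64574$)
$\frac{1}{-29743 + \sqrt{D + 34711}} = \frac{1}{-29743 + \sqrt{\frac{64690149}{100180150} + 34711}} = \frac{1}{-29743 + \sqrt{\frac{3477417876799}{100180150}}} = \frac{1}{-29743 + \frac{\sqrt{13934729780416213594}}{20036030}}$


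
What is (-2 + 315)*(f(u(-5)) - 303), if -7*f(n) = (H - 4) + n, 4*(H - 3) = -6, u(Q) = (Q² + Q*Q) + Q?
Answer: -1354351/14 ≈ -96739.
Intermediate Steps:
u(Q) = Q + 2*Q² (u(Q) = (Q² + Q²) + Q = 2*Q² + Q = Q + 2*Q²)
H = 3/2 (H = 3 + (¼)*(-6) = 3 - 3/2 = 3/2 ≈ 1.5000)
f(n) = 5/14 - n/7 (f(n) = -((3/2 - 4) + n)/7 = -(-5/2 + n)/7 = 5/14 - n/7)
(-2 + 315)*(f(u(-5)) - 303) = (-2 + 315)*((5/14 - (-5)*(1 + 2*(-5))/7) - 303) = 313*((5/14 - (-5)*(1 - 10)/7) - 303) = 313*((5/14 - (-5)*(-9)/7) - 303) = 313*((5/14 - ⅐*45) - 303) = 313*((5/14 - 45/7) - 303) = 313*(-85/14 - 303) = 313*(-4327/14) = -1354351/14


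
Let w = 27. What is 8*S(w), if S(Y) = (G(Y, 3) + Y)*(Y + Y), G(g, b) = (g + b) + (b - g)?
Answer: 14256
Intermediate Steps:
G(g, b) = 2*b (G(g, b) = (b + g) + (b - g) = 2*b)
S(Y) = 2*Y*(6 + Y) (S(Y) = (2*3 + Y)*(Y + Y) = (6 + Y)*(2*Y) = 2*Y*(6 + Y))
8*S(w) = 8*(2*27*(6 + 27)) = 8*(2*27*33) = 8*1782 = 14256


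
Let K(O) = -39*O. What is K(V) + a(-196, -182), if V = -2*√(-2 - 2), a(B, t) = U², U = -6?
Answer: 36 + 156*I ≈ 36.0 + 156.0*I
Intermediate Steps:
a(B, t) = 36 (a(B, t) = (-6)² = 36)
V = -4*I ≈ -4.0*I
K(V) + a(-196, -182) = -(-156)*I + 36 = 156*I + 36 = 36 + 156*I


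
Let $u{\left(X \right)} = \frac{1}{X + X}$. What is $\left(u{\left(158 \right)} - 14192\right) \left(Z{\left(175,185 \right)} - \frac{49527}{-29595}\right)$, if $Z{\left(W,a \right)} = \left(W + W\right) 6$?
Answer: $- \frac{92980724205039}{3117340} \approx -2.9827 \cdot 10^{7}$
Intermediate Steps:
$u{\left(X \right)} = \frac{1}{2 X}$
$Z{\left(W,a \right)} = 12 W$ ($Z{\left(W,a \right)} = 2 W 6 = 12 W$)
$\left(u{\left(158 \right)} - 14192\right) \left(Z{\left(175,185 \right)} - \frac{49527}{-29595}\right) = \left(\frac{1}{2 \cdot 158} - 14192\right) \left(12 \cdot 175 - \frac{49527}{-29595}\right) = \left(\frac{1}{2} \cdot \frac{1}{158} - 14192\right) \left(2100 - - \frac{16509}{9865}\right) = \left(\frac{1}{316} - 14192\right) \left(2100 + \frac{16509}{9865}\right) = \left(- \frac{4484671}{316}\right) \frac{20733009}{9865} = - \frac{92980724205039}{3117340}$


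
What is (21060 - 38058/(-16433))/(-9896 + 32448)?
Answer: 173058519/185298508 ≈ 0.93394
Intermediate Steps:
(21060 - 38058/(-16433))/(-9896 + 32448) = (21060 - 38058*(-1/16433))/22552 = (21060 + 38058/16433)*(1/22552) = (346117038/16433)*(1/22552) = 173058519/185298508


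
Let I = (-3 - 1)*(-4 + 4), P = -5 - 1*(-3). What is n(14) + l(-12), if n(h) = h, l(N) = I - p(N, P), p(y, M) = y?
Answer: 26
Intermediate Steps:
P = -2 (P = -5 + 3 = -2)
I = 0 (I = -4*0 = 0)
l(N) = -N (l(N) = 0 - N = -N)
n(14) + l(-12) = 14 - 1*(-12) = 14 + 12 = 26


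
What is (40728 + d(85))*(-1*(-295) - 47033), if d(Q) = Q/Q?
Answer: -1903592002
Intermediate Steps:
d(Q) = 1
(40728 + d(85))*(-1*(-295) - 47033) = (40728 + 1)*(-1*(-295) - 47033) = 40729*(295 - 47033) = 40729*(-46738) = -1903592002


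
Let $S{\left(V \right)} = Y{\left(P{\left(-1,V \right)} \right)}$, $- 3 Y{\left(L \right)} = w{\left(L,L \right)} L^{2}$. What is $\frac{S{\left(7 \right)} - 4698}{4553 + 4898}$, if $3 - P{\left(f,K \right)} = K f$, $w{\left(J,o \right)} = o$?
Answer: $- \frac{15094}{28353} \approx -0.53236$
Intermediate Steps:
$P{\left(f,K \right)} = 3 - K f$
$Y{\left(L \right)} = - \frac{L^{3}}{3}$ ($Y{\left(L \right)} = - \frac{L L^{2}}{3} = - \frac{L^{3}}{3}$)
$S{\left(V \right)} = - \frac{\left(3 + V\right)^{3}}{3}$ ($S{\left(V \right)} = - \frac{\left(3 - V \left(-1\right)\right)^{3}}{3} = - \frac{\left(3 + V\right)^{3}}{3}$)
$\frac{S{\left(7 \right)} - 4698}{4553 + 4898} = \frac{\frac{\left(-3 - 7\right)^{3}}{3} - 4698}{4553 + 4898} = \frac{\frac{\left(-3 - 7\right)^{3}}{3} - 4698}{9451} = \left(\frac{\left(-10\right)^{3}}{3} - 4698\right) \frac{1}{9451} = \left(\frac{1}{3} \left(-1000\right) - 4698\right) \frac{1}{9451} = \left(- \frac{1000}{3} - 4698\right) \frac{1}{9451} = \left(- \frac{15094}{3}\right) \frac{1}{9451} = - \frac{15094}{28353}$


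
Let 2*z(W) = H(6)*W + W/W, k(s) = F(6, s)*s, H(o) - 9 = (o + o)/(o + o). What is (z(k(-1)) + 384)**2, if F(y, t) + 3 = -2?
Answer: 670761/4 ≈ 1.6769e+5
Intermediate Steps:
F(y, t) = -5 (F(y, t) = -3 - 2 = -5)
H(o) = 10 (H(o) = 9 + (o + o)/(o + o) = 9 + (2*o)/((2*o)) = 9 + (2*o)*(1/(2*o)) = 9 + 1 = 10)
k(s) = -5*s
z(W) = 1/2 + 5*W (z(W) = (10*W + W/W)/2 = (10*W + 1)/2 = (1 + 10*W)/2 = 1/2 + 5*W)
(z(k(-1)) + 384)**2 = ((1/2 + 5*(-5*(-1))) + 384)**2 = ((1/2 + 5*5) + 384)**2 = ((1/2 + 25) + 384)**2 = (51/2 + 384)**2 = (819/2)**2 = 670761/4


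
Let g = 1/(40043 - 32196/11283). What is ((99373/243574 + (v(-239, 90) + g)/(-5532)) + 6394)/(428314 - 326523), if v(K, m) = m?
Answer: 648755917448223547637/10327411361553826103604 ≈ 0.062819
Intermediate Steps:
g = 3761/150590991 (g = 1/(40043 - 32196*1/11283) = 1/(40043 - 10732/3761) = 1/(150590991/3761) = 3761/150590991 ≈ 2.4975e-5)
((99373/243574 + (v(-239, 90) + g)/(-5532)) + 6394)/(428314 - 326523) = ((99373/243574 + (90 + 3761/150590991)/(-5532)) + 6394)/(428314 - 326523) = ((99373*(1/243574) + (13553192951/150590991)*(-1/5532)) + 6394)/101791 = ((99373/243574 - 13553192951/833069362212) + 6394)*(1/101791) = (39741698155623101/101457018415712844 + 6394)*(1/101791) = (648755917448223547637/101457018415712844)*(1/101791) = 648755917448223547637/10327411361553826103604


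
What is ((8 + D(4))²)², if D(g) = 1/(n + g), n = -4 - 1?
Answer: 2401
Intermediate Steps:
n = -5
D(g) = 1/(-5 + g)
((8 + D(4))²)² = ((8 + 1/(-5 + 4))²)² = ((8 + 1/(-1))²)² = ((8 - 1)²)² = (7²)² = 49² = 2401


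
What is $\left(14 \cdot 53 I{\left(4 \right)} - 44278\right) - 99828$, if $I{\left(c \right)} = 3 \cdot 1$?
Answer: $-141880$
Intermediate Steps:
$I{\left(c \right)} = 3$
$\left(14 \cdot 53 I{\left(4 \right)} - 44278\right) - 99828 = \left(14 \cdot 53 \cdot 3 - 44278\right) - 99828 = \left(742 \cdot 3 - 44278\right) - 99828 = \left(2226 - 44278\right) - 99828 = -42052 - 99828 = -141880$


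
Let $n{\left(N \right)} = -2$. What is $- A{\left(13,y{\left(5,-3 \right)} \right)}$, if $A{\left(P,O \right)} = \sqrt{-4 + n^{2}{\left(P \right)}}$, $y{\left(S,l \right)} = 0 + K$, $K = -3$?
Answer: $0$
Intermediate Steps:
$y{\left(S,l \right)} = -3$ ($y{\left(S,l \right)} = 0 - 3 = -3$)
$A{\left(P,O \right)} = 0$ ($A{\left(P,O \right)} = \sqrt{-4 + \left(-2\right)^{2}} = \sqrt{-4 + 4} = \sqrt{0} = 0$)
$- A{\left(13,y{\left(5,-3 \right)} \right)} = \left(-1\right) 0 = 0$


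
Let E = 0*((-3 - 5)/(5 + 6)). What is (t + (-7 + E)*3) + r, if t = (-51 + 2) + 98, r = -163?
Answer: -135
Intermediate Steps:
E = 0 (E = 0*(-8/11) = 0)
t = 49 (t = -49 + 98 = 49)
(t + (-7 + E)*3) + r = (49 + (-7 + 0)*3) - 163 = (49 - 7*3) - 163 = (49 - 21) - 163 = 28 - 163 = -135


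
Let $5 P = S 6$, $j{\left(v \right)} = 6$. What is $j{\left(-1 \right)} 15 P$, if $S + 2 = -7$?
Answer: $-972$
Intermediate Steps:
$S = -9$ ($S = -2 - 7 = -9$)
$P = - \frac{54}{5}$ ($P = \frac{\left(-9\right) 6}{5} = \frac{1}{5} \left(-54\right) = - \frac{54}{5} \approx -10.8$)
$j{\left(-1 \right)} 15 P = 6 \cdot 15 \left(- \frac{54}{5}\right) = 90 \left(- \frac{54}{5}\right) = -972$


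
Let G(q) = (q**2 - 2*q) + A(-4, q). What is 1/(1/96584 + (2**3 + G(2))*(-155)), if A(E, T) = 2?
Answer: -96584/149705199 ≈ -0.00064516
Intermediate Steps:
G(q) = 2 + q**2 - 2*q (G(q) = (q**2 - 2*q) + 2 = 2 + q**2 - 2*q)
1/(1/96584 + (2**3 + G(2))*(-155)) = 1/(1/96584 + (2**3 + (2 + 2**2 - 2*2))*(-155)) = 1/(1/96584 + (8 + (2 + 4 - 4))*(-155)) = 1/(1/96584 + (8 + 2)*(-155)) = 1/(1/96584 + 10*(-155)) = 1/(1/96584 - 1550) = 1/(-149705199/96584) = -96584/149705199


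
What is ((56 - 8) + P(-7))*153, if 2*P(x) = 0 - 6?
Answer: 6885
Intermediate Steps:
P(x) = -3 (P(x) = (0 - 6)/2 = (½)*(-6) = -3)
((56 - 8) + P(-7))*153 = ((56 - 8) - 3)*153 = (48 - 3)*153 = 45*153 = 6885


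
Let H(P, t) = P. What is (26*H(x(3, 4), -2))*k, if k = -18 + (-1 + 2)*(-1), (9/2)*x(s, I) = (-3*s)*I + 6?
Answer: 9880/3 ≈ 3293.3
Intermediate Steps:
x(s, I) = 4/3 - 2*I*s/3 (x(s, I) = 2*((-3*s)*I + 6)/9 = 2*(-3*I*s + 6)/9 = 2*(6 - 3*I*s)/9 = 4/3 - 2*I*s/3)
k = -19 (k = -18 + 1*(-1) = -18 - 1 = -19)
(26*H(x(3, 4), -2))*k = (26*(4/3 - 2/3*4*3))*(-19) = (26*(4/3 - 8))*(-19) = (26*(-20/3))*(-19) = -520/3*(-19) = 9880/3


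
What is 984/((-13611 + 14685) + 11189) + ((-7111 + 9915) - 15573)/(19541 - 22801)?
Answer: 159794087/39977380 ≈ 3.9971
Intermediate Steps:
984/((-13611 + 14685) + 11189) + ((-7111 + 9915) - 15573)/(19541 - 22801) = 984/(1074 + 11189) + (2804 - 15573)/(-3260) = 984/12263 - 12769*(-1/3260) = 984*(1/12263) + 12769/3260 = 984/12263 + 12769/3260 = 159794087/39977380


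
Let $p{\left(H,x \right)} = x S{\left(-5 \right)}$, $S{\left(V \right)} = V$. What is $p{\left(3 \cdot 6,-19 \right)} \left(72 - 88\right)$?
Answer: $-1520$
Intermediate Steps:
$p{\left(H,x \right)} = - 5 x$ ($p{\left(H,x \right)} = x \left(-5\right) = - 5 x$)
$p{\left(3 \cdot 6,-19 \right)} \left(72 - 88\right) = \left(-5\right) \left(-19\right) \left(72 - 88\right) = 95 \left(-16\right) = -1520$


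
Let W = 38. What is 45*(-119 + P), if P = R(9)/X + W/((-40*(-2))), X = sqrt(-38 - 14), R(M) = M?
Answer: -42669/8 - 405*I*sqrt(13)/26 ≈ -5333.6 - 56.163*I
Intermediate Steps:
X = 2*I*sqrt(13) (X = sqrt(-52) = 2*I*sqrt(13) ≈ 7.2111*I)
P = 19/40 - 9*I*sqrt(13)/26 (P = 9/((2*I*sqrt(13))) + 38/((-40*(-2))) = 9*(-I*sqrt(13)/26) + 38/80 = -9*I*sqrt(13)/26 + 38*(1/80) = -9*I*sqrt(13)/26 + 19/40 = 19/40 - 9*I*sqrt(13)/26 ≈ 0.475 - 1.2481*I)
45*(-119 + P) = 45*(-119 + (19/40 - 9*I*sqrt(13)/26)) = 45*(-4741/40 - 9*I*sqrt(13)/26) = -42669/8 - 405*I*sqrt(13)/26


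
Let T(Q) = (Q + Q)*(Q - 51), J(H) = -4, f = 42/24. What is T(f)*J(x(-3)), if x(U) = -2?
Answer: 1379/2 ≈ 689.50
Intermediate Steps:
f = 7/4 (f = 42*(1/24) = 7/4 ≈ 1.7500)
T(Q) = 2*Q*(-51 + Q) (T(Q) = (2*Q)*(-51 + Q) = 2*Q*(-51 + Q))
T(f)*J(x(-3)) = (2*(7/4)*(-51 + 7/4))*(-4) = (2*(7/4)*(-197/4))*(-4) = -1379/8*(-4) = 1379/2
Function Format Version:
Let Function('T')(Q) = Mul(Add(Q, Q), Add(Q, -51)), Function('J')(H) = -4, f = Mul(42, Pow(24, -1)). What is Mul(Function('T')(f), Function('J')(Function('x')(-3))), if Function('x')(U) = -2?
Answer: Rational(1379, 2) ≈ 689.50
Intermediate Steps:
f = Rational(7, 4) (f = Mul(42, Rational(1, 24)) = Rational(7, 4) ≈ 1.7500)
Function('T')(Q) = Mul(2, Q, Add(-51, Q)) (Function('T')(Q) = Mul(Mul(2, Q), Add(-51, Q)) = Mul(2, Q, Add(-51, Q)))
Mul(Function('T')(f), Function('J')(Function('x')(-3))) = Mul(Mul(2, Rational(7, 4), Add(-51, Rational(7, 4))), -4) = Mul(Mul(2, Rational(7, 4), Rational(-197, 4)), -4) = Mul(Rational(-1379, 8), -4) = Rational(1379, 2)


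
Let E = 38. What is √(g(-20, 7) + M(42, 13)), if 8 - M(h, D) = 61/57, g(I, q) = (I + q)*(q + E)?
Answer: 5*I*√75126/57 ≈ 24.043*I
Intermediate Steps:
g(I, q) = (38 + q)*(I + q) (g(I, q) = (I + q)*(q + 38) = (I + q)*(38 + q) = (38 + q)*(I + q))
M(h, D) = 395/57 (M(h, D) = 8 - 61/57 = 395/57)
√(g(-20, 7) + M(42, 13)) = √((7² + 38*(-20) + 38*7 - 20*7) + 395/57) = √((49 - 760 + 266 - 140) + 395/57) = √(-585 + 395/57) = √(-32950/57) = 5*I*√75126/57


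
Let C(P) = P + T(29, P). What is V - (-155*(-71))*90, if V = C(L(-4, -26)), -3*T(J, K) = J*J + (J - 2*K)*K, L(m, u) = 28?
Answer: -2971351/3 ≈ -9.9045e+5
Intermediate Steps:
T(J, K) = -J²/3 - K*(J - 2*K)/3 (T(J, K) = -(J*J + (J - 2*K)*K)/3 = -(J² + K*(J - 2*K))/3 = -J²/3 - K*(J - 2*K)/3)
C(P) = -841/3 - 26*P/3 + 2*P²/3 (C(P) = P + (-⅓*29² + 2*P²/3 - ⅓*29*P) = P + (-⅓*841 + 2*P²/3 - 29*P/3) = P + (-841/3 + 2*P²/3 - 29*P/3) = P + (-841/3 - 29*P/3 + 2*P²/3) = -841/3 - 26*P/3 + 2*P²/3)
V = -⅓ (V = -841/3 - 26/3*28 + (⅔)*28² = -841/3 - 728/3 + (⅔)*784 = -841/3 - 728/3 + 1568/3 = -⅓ ≈ -0.33333)
V - (-155*(-71))*90 = -⅓ - (-155*(-71))*90 = -⅓ - 11005*90 = -⅓ - 1*990450 = -⅓ - 990450 = -2971351/3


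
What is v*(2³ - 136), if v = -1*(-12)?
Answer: -1536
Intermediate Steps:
v = 12
v*(2³ - 136) = 12*(2³ - 136) = 12*(8 - 136) = 12*(-128) = -1536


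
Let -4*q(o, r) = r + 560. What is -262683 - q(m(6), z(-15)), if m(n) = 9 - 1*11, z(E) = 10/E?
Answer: -1575259/6 ≈ -2.6254e+5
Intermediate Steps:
m(n) = -2 (m(n) = 9 - 11 = -2)
q(o, r) = -140 - r/4 (q(o, r) = -(r + 560)/4 = -(560 + r)/4 = -140 - r/4)
-262683 - q(m(6), z(-15)) = -262683 - (-140 - 5/(2*(-15))) = -262683 - (-140 - 5*(-1)/(2*15)) = -262683 - (-140 - 1/4*(-2/3)) = -262683 - (-140 + 1/6) = -262683 - 1*(-839/6) = -262683 + 839/6 = -1575259/6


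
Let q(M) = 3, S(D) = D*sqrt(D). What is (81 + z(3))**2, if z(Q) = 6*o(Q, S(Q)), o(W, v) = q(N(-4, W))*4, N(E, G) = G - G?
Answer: 23409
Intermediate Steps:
N(E, G) = 0
S(D) = D**(3/2)
o(W, v) = 12 (o(W, v) = 3*4 = 12)
z(Q) = 72 (z(Q) = 6*12 = 72)
(81 + z(3))**2 = (81 + 72)**2 = 153**2 = 23409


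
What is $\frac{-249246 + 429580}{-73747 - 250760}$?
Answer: $- \frac{180334}{324507} \approx -0.55572$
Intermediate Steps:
$\frac{-249246 + 429580}{-73747 - 250760} = \frac{180334}{-324507} = 180334 \left(- \frac{1}{324507}\right) = - \frac{180334}{324507}$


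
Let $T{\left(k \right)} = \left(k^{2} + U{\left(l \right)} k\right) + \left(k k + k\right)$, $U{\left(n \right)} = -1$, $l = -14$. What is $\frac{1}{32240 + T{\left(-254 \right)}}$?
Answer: $\frac{1}{161272} \approx 6.2007 \cdot 10^{-6}$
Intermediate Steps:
$T{\left(k \right)} = 2 k^{2}$ ($T{\left(k \right)} = \left(k^{2} - k\right) + \left(k k + k\right) = \left(k^{2} - k\right) + \left(k^{2} + k\right) = \left(k^{2} - k\right) + \left(k + k^{2}\right) = 2 k^{2}$)
$\frac{1}{32240 + T{\left(-254 \right)}} = \frac{1}{32240 + 2 \left(-254\right)^{2}} = \frac{1}{32240 + 2 \cdot 64516} = \frac{1}{32240 + 129032} = \frac{1}{161272}$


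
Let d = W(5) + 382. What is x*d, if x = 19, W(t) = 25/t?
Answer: 7353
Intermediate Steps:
d = 387 (d = 25/5 + 382 = 25*(1/5) + 382 = 5 + 382 = 387)
x*d = 19*387 = 7353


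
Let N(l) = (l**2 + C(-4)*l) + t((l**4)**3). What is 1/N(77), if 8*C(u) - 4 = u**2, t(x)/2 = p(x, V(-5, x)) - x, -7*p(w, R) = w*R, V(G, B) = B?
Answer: -2/1078299379886070571391386331140500849584649293 ≈ -1.8548e-45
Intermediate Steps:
p(w, R) = -R*w/7 (p(w, R) = -w*R/7 = -R*w/7)
t(x) = -2*x - 2*x**2/7 (t(x) = 2*(-x*x/7 - x) = 2*(-x**2/7 - x) = 2*(-x - x**2/7) = -2*x - 2*x**2/7)
C(u) = 1/2 + u**2/8
N(l) = l**2 + 5*l/2 + 2*l**12*(-7 - l**12)/7 (N(l) = (l**2 + (1/2 + (1/8)*(-4)**2)*l) + 2*(l**4)**3*(-7 - (l**4)**3)/7 = (l**2 + (1/2 + (1/8)*16)*l) + 2*l**12*(-7 - l**12)/7 = (l**2 + (1/2 + 2)*l) + 2*l**12*(-7 - l**12)/7 = (l**2 + 5*l/2) + 2*l**12*(-7 - l**12)/7 = l**2 + 5*l/2 + 2*l**12*(-7 - l**12)/7)
1/N(77) = 1/((1/14)*77*(35 - 28*77**11 - 4*77**23 + 14*77)) = 1/((1/14)*77*(35 - 28*564154396389137449973 - 4*24506804088319785713436649354236658982956133 + 1078)) = 1/((1/14)*77*(35 - 15796323098895848599244 - 98027216353279142853746597416946635931824532 + 1078)) = 1/((1/14)*77*(-98027216353279142853762393740045531780422663)) = 1/(-1078299379886070571391386331140500849584649293/2) = -2/1078299379886070571391386331140500849584649293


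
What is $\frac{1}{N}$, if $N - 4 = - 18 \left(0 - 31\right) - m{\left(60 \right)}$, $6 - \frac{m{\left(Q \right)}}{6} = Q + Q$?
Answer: $\frac{1}{1246} \approx 0.00080257$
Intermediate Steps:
$m{\left(Q \right)} = 36 - 12 Q$ ($m{\left(Q \right)} = 36 - 6 \left(Q + Q\right) = 36 - 6 \cdot 2 Q = 36 - 12 Q$)
$N = 1246$ ($N = 4 - \left(36 - 720 + 18 \left(0 - 31\right)\right) = 4 - -1242 = 4 + \left(558 - -684\right) = 4 + \left(558 + 684\right) = 4 + 1242 = 1246$)
$\frac{1}{N} = \frac{1}{1246}$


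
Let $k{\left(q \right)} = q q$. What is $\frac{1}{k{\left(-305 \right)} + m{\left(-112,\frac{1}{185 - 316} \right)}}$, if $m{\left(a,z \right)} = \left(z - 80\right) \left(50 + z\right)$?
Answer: $\frac{17161}{1527761956} \approx 1.1233 \cdot 10^{-5}$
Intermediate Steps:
$m{\left(a,z \right)} = \left(-80 + z\right) \left(50 + z\right)$
$k{\left(q \right)} = q^{2}$
$\frac{1}{k{\left(-305 \right)} + m{\left(-112,\frac{1}{185 - 316} \right)}} = \frac{1}{\left(-305\right)^{2} - \left(4000 - \frac{1}{\left(185 - 316\right)^{2}} + \frac{30}{185 - 316}\right)} = \frac{1}{93025 - \left(4000 - \frac{30}{131} - \frac{1}{17161}\right)} = \frac{1}{93025 - \left(\frac{523970}{131} - \frac{1}{17161}\right)} = \frac{1}{93025 + \left(-4000 + \frac{1}{17161} + \frac{30}{131}\right)} = \frac{1}{93025 - \frac{68640069}{17161}} = \frac{1}{\frac{1527761956}{17161}} = \frac{17161}{1527761956}$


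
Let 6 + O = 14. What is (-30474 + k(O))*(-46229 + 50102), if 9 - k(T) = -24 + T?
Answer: -117928977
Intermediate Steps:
O = 8 (O = -6 + 14 = 8)
k(T) = 33 - T (k(T) = 9 - (-24 + T) = 9 + (24 - T) = 33 - T)
(-30474 + k(O))*(-46229 + 50102) = (-30474 + (33 - 1*8))*(-46229 + 50102) = (-30474 + (33 - 8))*3873 = (-30474 + 25)*3873 = -30449*3873 = -117928977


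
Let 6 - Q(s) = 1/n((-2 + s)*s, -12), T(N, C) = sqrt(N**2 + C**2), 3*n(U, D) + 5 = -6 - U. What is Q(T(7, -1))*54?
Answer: 1150686/3521 + 1620*sqrt(2)/3521 ≈ 327.46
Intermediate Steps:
n(U, D) = -11/3 - U/3 (n(U, D) = -5/3 + (-6 - U)/3 = -5/3 + (-2 - U/3) = -11/3 - U/3)
T(N, C) = sqrt(C**2 + N**2)
Q(s) = 6 - 1/(-11/3 - s*(-2 + s)/3) (Q(s) = 6 - 1/(-11/3 - (-2 + s)*s/3) = 6 - 1/(-11/3 - s*(-2 + s)/3))
Q(T(7, -1))*54 = (3*(23 - 4*sqrt((-1)**2 + 7**2) + 2*(sqrt((-1)**2 + 7**2))**2)/(11 + (sqrt((-1)**2 + 7**2))**2 - 2*sqrt((-1)**2 + 7**2)))*54 = (3*(23 - 4*sqrt(1 + 49) + 2*(sqrt(1 + 49))**2)/(11 + (sqrt(1 + 49))**2 - 2*sqrt(1 + 49)))*54 = (3*(23 - 20*sqrt(2) + 2*(sqrt(50))**2)/(11 + (sqrt(50))**2 - 10*sqrt(2)))*54 = (3*(23 - 20*sqrt(2) + 2*(5*sqrt(2))**2)/(11 + (5*sqrt(2))**2 - 10*sqrt(2)))*54 = (3*(23 - 20*sqrt(2) + 2*50)/(11 + 50 - 10*sqrt(2)))*54 = (3*(23 - 20*sqrt(2) + 100)/(61 - 10*sqrt(2)))*54 = (3*(123 - 20*sqrt(2))/(61 - 10*sqrt(2)))*54 = 162*(123 - 20*sqrt(2))/(61 - 10*sqrt(2))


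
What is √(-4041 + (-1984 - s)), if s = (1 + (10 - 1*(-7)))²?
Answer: I*√6349 ≈ 79.681*I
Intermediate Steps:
s = 324 (s = (1 + (10 + 7))² = (1 + 17)² = 18² = 324)
√(-4041 + (-1984 - s)) = √(-4041 + (-1984 - 1*324)) = √(-4041 + (-1984 - 324)) = √(-4041 - 2308) = √(-6349) = I*√6349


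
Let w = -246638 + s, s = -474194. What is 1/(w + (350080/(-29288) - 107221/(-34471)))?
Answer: -126198331/90968911246271 ≈ -1.3873e-6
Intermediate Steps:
w = -720832 (w = -246638 - 474194 = -720832)
1/(w + (350080/(-29288) - 107221/(-34471))) = 1/(-720832 + (350080/(-29288) - 107221/(-34471))) = 1/(-720832 + (350080*(-1/29288) - 107221*(-1/34471))) = 1/(-720832 + (-43760/3661 + 107221/34471)) = 1/(-720832 - 1115914879/126198331) = 1/(-90968911246271/126198331) = -126198331/90968911246271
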